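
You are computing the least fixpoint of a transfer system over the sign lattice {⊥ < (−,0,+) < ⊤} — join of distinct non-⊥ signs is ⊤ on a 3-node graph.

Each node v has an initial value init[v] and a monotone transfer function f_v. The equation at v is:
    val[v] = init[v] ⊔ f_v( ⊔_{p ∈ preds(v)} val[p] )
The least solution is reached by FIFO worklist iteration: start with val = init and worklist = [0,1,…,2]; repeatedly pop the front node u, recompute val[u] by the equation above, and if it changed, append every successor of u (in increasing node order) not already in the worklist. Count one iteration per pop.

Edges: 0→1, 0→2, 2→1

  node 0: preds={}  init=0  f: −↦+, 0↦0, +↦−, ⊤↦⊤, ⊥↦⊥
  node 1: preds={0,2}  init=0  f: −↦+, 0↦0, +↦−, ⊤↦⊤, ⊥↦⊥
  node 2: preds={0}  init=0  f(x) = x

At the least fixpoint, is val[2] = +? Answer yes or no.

no

Iteration log — 3 steps:
  step 1. node 0  ⊔preds=⊥  new=0  stable
  step 2. node 1  ⊔preds=0  new=0  stable
  step 3. node 2  ⊔preds=0  new=0  stable

Least fixpoint reached:
  node 0: 0
  node 1: 0
  node 2: 0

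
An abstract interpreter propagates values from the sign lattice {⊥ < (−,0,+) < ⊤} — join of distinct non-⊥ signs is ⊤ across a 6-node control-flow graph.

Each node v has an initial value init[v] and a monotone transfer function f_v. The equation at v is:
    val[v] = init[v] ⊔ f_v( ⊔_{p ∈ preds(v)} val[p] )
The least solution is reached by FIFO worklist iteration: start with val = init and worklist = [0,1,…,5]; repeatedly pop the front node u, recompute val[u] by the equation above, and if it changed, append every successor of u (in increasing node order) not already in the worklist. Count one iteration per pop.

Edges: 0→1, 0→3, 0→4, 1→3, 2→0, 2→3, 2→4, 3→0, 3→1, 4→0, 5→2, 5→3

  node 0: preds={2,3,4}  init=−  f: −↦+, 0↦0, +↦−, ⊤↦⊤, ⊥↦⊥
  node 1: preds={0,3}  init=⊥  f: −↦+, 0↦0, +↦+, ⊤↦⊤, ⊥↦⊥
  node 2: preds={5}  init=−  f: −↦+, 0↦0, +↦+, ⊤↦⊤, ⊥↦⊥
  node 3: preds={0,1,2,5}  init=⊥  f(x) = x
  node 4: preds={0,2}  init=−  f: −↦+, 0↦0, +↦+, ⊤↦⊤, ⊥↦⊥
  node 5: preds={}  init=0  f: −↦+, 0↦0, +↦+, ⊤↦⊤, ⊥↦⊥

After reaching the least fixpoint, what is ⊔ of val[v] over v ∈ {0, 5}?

⊤

Trace (8 dequeues):
  [1] u=0 | in − | out ⊤ | prev − | push {}
  [2] u=1 | in ⊤ | out ⊤ | prev ⊥ | push {}
  [3] u=2 | in 0 | out ⊤ | prev − | push {0}
  [4] u=3 | in ⊤ | out ⊤ | prev ⊥ | push {1}
  [5] u=4 | in ⊤ | out ⊤ | prev − | push {}
  [6] u=5 | in ⊥ | out 0 | ==
  [7] u=0 | in ⊤ | out ⊤ | ==
  [8] u=1 | in ⊤ | out ⊤ | ==

Converged values:
  [0] ⊤
  [1] ⊤
  [2] ⊤
  [3] ⊤
  [4] ⊤
  [5] 0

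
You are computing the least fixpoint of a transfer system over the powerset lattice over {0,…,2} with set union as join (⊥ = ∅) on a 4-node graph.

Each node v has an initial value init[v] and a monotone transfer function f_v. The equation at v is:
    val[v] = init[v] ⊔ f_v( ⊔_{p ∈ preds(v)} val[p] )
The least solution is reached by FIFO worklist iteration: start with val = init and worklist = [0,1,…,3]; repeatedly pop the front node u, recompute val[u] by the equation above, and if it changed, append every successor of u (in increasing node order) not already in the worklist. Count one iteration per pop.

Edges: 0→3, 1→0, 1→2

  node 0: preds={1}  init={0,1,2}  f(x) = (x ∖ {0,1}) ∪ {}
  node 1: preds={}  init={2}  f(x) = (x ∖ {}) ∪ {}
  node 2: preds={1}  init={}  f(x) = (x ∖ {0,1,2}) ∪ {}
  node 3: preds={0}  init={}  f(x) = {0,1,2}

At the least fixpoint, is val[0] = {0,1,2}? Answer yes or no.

Iteration log — 4 steps:
  step 1. node 0  ⊔preds={2}  new={0,1,2}  stable
  step 2. node 1  ⊔preds={}  new={2}  stable
  step 3. node 2  ⊔preds={2}  new={}  stable
  step 4. node 3  ⊔preds={0,1,2}  new={0,1,2}  old={}  +wl: 

Least fixpoint reached:
  node 0: {0,1,2}
  node 1: {2}
  node 2: {}
  node 3: {0,1,2}

yes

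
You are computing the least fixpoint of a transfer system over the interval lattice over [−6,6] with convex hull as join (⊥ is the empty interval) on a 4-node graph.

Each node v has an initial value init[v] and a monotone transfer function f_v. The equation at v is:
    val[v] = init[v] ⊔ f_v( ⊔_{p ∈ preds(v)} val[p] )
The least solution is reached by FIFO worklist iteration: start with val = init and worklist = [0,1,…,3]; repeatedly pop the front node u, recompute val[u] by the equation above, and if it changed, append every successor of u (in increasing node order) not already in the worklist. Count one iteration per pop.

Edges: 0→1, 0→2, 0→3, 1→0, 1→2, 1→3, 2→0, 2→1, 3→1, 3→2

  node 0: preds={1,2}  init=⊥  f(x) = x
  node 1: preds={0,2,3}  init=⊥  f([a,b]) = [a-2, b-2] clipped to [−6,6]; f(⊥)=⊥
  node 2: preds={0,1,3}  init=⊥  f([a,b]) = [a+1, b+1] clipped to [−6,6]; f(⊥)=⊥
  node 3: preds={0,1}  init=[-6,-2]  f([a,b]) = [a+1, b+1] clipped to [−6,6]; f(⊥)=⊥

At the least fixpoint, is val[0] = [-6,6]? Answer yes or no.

yes

Worklist (37 pops):
  #1 pop 0: in=⊥ → ⊥ (no change)
  #2 pop 1: in=[-6,-2] → [-6,-4] (was ⊥); enqueue [0]
  #3 pop 2: in=[-6,-2] → [-5,-1] (was ⊥); enqueue [1]
  #4 pop 3: in=[-6,-4] → [-6,-2] (no change)
  #5 pop 0: in=[-6,-1] → [-6,-1] (was ⊥); enqueue [2,3]
  #6 pop 1: in=[-6,-1] → [-6,-3] (was [-6,-4]); enqueue [0]
  #7 pop 2: in=[-6,-1] → [-5,0] (was [-5,-1]); enqueue [1]
  #8 pop 3: in=[-6,-1] → [-6,0] (was [-6,-2]); enqueue [2]
  #9 pop 0: in=[-6,0] → [-6,0] (was [-6,-1]); enqueue [3]
  #10 pop 1: in=[-6,0] → [-6,-2] (was [-6,-3]); enqueue [0]
  #11 pop 2: in=[-6,0] → [-5,1] (was [-5,0]); enqueue [1]
  #12 pop 3: in=[-6,0] → [-6,1] (was [-6,0]); enqueue [2]
  #13 pop 0: in=[-6,1] → [-6,1] (was [-6,0]); enqueue [3]
  #14 pop 1: in=[-6,1] → [-6,-1] (was [-6,-2]); enqueue [0]
  #15 pop 2: in=[-6,1] → [-5,2] (was [-5,1]); enqueue [1]
  #16 pop 3: in=[-6,1] → [-6,2] (was [-6,1]); enqueue [2]
  #17 pop 0: in=[-6,2] → [-6,2] (was [-6,1]); enqueue [3]
  #18 pop 1: in=[-6,2] → [-6,0] (was [-6,-1]); enqueue [0]
  #19 pop 2: in=[-6,2] → [-5,3] (was [-5,2]); enqueue [1]
  #20 pop 3: in=[-6,2] → [-6,3] (was [-6,2]); enqueue [2]
  #21 pop 0: in=[-6,3] → [-6,3] (was [-6,2]); enqueue [3]
  #22 pop 1: in=[-6,3] → [-6,1] (was [-6,0]); enqueue [0]
  #23 pop 2: in=[-6,3] → [-5,4] (was [-5,3]); enqueue [1]
  #24 pop 3: in=[-6,3] → [-6,4] (was [-6,3]); enqueue [2]
  #25 pop 0: in=[-6,4] → [-6,4] (was [-6,3]); enqueue [3]
  #26 pop 1: in=[-6,4] → [-6,2] (was [-6,1]); enqueue [0]
  #27 pop 2: in=[-6,4] → [-5,5] (was [-5,4]); enqueue [1]
  #28 pop 3: in=[-6,4] → [-6,5] (was [-6,4]); enqueue [2]
  #29 pop 0: in=[-6,5] → [-6,5] (was [-6,4]); enqueue [3]
  #30 pop 1: in=[-6,5] → [-6,3] (was [-6,2]); enqueue [0]
  #31 pop 2: in=[-6,5] → [-5,6] (was [-5,5]); enqueue [1]
  #32 pop 3: in=[-6,5] → [-6,6] (was [-6,5]); enqueue [2]
  #33 pop 0: in=[-6,6] → [-6,6] (was [-6,5]); enqueue [3]
  #34 pop 1: in=[-6,6] → [-6,4] (was [-6,3]); enqueue [0]
  #35 pop 2: in=[-6,6] → [-5,6] (no change)
  #36 pop 3: in=[-6,6] → [-6,6] (no change)
  #37 pop 0: in=[-6,6] → [-6,6] (no change)

Fixpoint:
  val[0] = [-6,6]
  val[1] = [-6,4]
  val[2] = [-5,6]
  val[3] = [-6,6]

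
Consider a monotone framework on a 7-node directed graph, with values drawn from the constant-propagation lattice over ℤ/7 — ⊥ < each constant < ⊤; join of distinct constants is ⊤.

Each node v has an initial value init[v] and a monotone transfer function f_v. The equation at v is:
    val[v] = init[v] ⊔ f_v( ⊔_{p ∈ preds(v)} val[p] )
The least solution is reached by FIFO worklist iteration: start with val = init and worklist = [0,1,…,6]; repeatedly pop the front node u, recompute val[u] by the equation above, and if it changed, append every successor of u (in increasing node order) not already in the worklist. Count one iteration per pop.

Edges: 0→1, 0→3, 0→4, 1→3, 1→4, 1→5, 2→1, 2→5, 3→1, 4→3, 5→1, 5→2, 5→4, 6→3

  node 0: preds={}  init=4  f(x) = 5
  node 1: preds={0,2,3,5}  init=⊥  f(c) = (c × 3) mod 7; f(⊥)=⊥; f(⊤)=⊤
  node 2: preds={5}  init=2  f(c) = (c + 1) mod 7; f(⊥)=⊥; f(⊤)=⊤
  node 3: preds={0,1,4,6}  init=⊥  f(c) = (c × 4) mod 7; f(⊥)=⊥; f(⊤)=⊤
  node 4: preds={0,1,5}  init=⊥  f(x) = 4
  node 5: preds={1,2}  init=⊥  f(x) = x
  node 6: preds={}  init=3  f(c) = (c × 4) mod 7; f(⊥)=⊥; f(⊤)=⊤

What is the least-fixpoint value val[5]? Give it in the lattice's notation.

⊤

Iteration log — 13 steps:
  step 1. node 0  ⊔preds=⊥  new=⊤  old=4  +wl: 
  step 2. node 1  ⊔preds=⊤  new=⊤  old=⊥  +wl: 
  step 3. node 2  ⊔preds=⊥  new=2  stable
  step 4. node 3  ⊔preds=⊤  new=⊤  old=⊥  +wl: 1
  step 5. node 4  ⊔preds=⊤  new=4  old=⊥  +wl: 3
  step 6. node 5  ⊔preds=⊤  new=⊤  old=⊥  +wl: 2,4
  step 7. node 6  ⊔preds=⊥  new=3  stable
  step 8. node 1  ⊔preds=⊤  new=⊤  stable
  step 9. node 3  ⊔preds=⊤  new=⊤  stable
  step 10. node 2  ⊔preds=⊤  new=⊤  old=2  +wl: 1,5
  step 11. node 4  ⊔preds=⊤  new=4  stable
  step 12. node 1  ⊔preds=⊤  new=⊤  stable
  step 13. node 5  ⊔preds=⊤  new=⊤  stable

Least fixpoint reached:
  node 0: ⊤
  node 1: ⊤
  node 2: ⊤
  node 3: ⊤
  node 4: 4
  node 5: ⊤
  node 6: 3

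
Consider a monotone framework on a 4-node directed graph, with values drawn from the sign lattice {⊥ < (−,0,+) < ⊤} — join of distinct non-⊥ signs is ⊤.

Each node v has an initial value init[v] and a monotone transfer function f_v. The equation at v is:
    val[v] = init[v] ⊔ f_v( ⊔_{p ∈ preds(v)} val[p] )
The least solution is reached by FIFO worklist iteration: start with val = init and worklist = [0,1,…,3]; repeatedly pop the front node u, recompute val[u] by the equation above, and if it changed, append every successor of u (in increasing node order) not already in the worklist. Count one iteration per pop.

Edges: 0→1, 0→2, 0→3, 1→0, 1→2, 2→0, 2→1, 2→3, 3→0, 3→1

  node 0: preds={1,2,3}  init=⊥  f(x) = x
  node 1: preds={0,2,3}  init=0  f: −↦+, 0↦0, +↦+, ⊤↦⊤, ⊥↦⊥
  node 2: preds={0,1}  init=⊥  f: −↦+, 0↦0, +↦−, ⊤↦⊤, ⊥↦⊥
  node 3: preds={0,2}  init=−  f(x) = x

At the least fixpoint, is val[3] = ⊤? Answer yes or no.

Iteration log — 6 steps:
  step 1. node 0  ⊔preds=⊤  new=⊤  old=⊥  +wl: 
  step 2. node 1  ⊔preds=⊤  new=⊤  old=0  +wl: 0
  step 3. node 2  ⊔preds=⊤  new=⊤  old=⊥  +wl: 1
  step 4. node 3  ⊔preds=⊤  new=⊤  old=−  +wl: 
  step 5. node 0  ⊔preds=⊤  new=⊤  stable
  step 6. node 1  ⊔preds=⊤  new=⊤  stable

Least fixpoint reached:
  node 0: ⊤
  node 1: ⊤
  node 2: ⊤
  node 3: ⊤

yes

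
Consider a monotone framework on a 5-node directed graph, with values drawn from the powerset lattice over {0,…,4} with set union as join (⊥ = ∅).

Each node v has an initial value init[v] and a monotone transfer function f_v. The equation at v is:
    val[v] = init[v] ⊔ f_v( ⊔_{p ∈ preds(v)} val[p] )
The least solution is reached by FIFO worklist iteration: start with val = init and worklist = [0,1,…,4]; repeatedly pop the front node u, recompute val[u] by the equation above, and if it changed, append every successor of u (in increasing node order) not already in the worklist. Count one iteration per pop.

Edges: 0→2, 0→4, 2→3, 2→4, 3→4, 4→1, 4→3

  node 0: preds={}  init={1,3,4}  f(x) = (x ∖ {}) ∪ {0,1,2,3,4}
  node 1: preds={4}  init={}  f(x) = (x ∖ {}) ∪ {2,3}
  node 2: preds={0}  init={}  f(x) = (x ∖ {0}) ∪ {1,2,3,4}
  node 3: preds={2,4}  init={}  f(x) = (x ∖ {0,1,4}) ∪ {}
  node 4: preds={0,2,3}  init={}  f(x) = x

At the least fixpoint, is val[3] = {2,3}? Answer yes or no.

yes

Trace (7 dequeues):
  [1] u=0 | in {} | out {0,1,2,3,4} | prev {1,3,4} | push {}
  [2] u=1 | in {} | out {2,3} | prev {} | push {}
  [3] u=2 | in {0,1,2,3,4} | out {1,2,3,4} | prev {} | push {}
  [4] u=3 | in {1,2,3,4} | out {2,3} | prev {} | push {}
  [5] u=4 | in {0,1,2,3,4} | out {0,1,2,3,4} | prev {} | push {1,3}
  [6] u=1 | in {0,1,2,3,4} | out {0,1,2,3,4} | prev {2,3} | push {}
  [7] u=3 | in {0,1,2,3,4} | out {2,3} | ==

Converged values:
  [0] {0,1,2,3,4}
  [1] {0,1,2,3,4}
  [2] {1,2,3,4}
  [3] {2,3}
  [4] {0,1,2,3,4}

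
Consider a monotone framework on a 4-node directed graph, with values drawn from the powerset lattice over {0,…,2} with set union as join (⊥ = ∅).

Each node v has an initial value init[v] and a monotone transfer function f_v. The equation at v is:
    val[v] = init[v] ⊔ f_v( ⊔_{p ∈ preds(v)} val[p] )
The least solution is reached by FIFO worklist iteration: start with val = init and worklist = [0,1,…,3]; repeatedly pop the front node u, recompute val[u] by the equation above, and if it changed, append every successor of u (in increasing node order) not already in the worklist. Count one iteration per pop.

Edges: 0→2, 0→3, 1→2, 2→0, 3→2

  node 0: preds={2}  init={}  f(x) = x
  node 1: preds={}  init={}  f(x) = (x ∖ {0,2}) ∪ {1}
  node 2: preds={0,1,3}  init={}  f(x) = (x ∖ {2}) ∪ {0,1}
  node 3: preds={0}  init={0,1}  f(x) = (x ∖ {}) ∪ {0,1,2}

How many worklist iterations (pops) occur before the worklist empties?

Worklist (7 pops):
  #1 pop 0: in={} → {} (no change)
  #2 pop 1: in={} → {1} (was {}); enqueue []
  #3 pop 2: in={0,1} → {0,1} (was {}); enqueue [0]
  #4 pop 3: in={} → {0,1,2} (was {0,1}); enqueue [2]
  #5 pop 0: in={0,1} → {0,1} (was {}); enqueue [3]
  #6 pop 2: in={0,1,2} → {0,1} (no change)
  #7 pop 3: in={0,1} → {0,1,2} (no change)

Fixpoint:
  val[0] = {0,1}
  val[1] = {1}
  val[2] = {0,1}
  val[3] = {0,1,2}

7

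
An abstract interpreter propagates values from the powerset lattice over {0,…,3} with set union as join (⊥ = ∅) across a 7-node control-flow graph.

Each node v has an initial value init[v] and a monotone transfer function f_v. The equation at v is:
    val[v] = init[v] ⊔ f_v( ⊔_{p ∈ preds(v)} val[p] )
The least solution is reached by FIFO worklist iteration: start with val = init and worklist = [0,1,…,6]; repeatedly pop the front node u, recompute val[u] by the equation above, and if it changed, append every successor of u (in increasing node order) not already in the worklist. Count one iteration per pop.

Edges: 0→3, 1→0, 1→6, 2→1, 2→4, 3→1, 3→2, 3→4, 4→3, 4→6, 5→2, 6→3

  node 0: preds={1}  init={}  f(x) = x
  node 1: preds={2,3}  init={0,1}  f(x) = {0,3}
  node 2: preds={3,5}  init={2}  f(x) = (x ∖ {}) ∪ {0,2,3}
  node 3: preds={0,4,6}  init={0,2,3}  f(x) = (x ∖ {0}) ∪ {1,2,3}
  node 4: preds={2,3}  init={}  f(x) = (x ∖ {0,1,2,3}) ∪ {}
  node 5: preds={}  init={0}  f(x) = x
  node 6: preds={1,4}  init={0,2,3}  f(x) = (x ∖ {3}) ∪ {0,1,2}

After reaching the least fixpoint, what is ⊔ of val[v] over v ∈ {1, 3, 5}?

{0,1,2,3}

Worklist (13 pops):
  #1 pop 0: in={0,1} → {0,1} (was {}); enqueue []
  #2 pop 1: in={0,2,3} → {0,1,3} (was {0,1}); enqueue [0]
  #3 pop 2: in={0,2,3} → {0,2,3} (was {2}); enqueue [1]
  #4 pop 3: in={0,1,2,3} → {0,1,2,3} (was {0,2,3}); enqueue [2]
  #5 pop 4: in={0,1,2,3} → {} (no change)
  #6 pop 5: in={} → {0} (no change)
  #7 pop 6: in={0,1,3} → {0,1,2,3} (was {0,2,3}); enqueue [3]
  #8 pop 0: in={0,1,3} → {0,1,3} (was {0,1}); enqueue []
  #9 pop 1: in={0,1,2,3} → {0,1,3} (no change)
  #10 pop 2: in={0,1,2,3} → {0,1,2,3} (was {0,2,3}); enqueue [1,4]
  #11 pop 3: in={0,1,2,3} → {0,1,2,3} (no change)
  #12 pop 1: in={0,1,2,3} → {0,1,3} (no change)
  #13 pop 4: in={0,1,2,3} → {} (no change)

Fixpoint:
  val[0] = {0,1,3}
  val[1] = {0,1,3}
  val[2] = {0,1,2,3}
  val[3] = {0,1,2,3}
  val[4] = {}
  val[5] = {0}
  val[6] = {0,1,2,3}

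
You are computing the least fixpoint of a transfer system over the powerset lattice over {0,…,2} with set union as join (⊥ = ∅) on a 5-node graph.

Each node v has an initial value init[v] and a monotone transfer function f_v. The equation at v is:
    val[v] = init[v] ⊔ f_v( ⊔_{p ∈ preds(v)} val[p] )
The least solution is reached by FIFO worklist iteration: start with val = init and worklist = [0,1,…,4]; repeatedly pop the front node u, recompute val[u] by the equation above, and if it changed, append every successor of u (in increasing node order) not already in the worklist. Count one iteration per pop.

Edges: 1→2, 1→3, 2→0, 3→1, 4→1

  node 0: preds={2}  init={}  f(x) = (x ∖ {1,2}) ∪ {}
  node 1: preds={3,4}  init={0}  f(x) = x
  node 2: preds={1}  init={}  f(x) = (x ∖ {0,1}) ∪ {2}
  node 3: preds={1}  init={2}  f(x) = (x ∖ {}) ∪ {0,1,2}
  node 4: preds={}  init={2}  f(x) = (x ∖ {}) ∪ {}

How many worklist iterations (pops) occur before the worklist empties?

Worklist (9 pops):
  #1 pop 0: in={} → {} (no change)
  #2 pop 1: in={2} → {0,2} (was {0}); enqueue []
  #3 pop 2: in={0,2} → {2} (was {}); enqueue [0]
  #4 pop 3: in={0,2} → {0,1,2} (was {2}); enqueue [1]
  #5 pop 4: in={} → {2} (no change)
  #6 pop 0: in={2} → {} (no change)
  #7 pop 1: in={0,1,2} → {0,1,2} (was {0,2}); enqueue [2,3]
  #8 pop 2: in={0,1,2} → {2} (no change)
  #9 pop 3: in={0,1,2} → {0,1,2} (no change)

Fixpoint:
  val[0] = {}
  val[1] = {0,1,2}
  val[2] = {2}
  val[3] = {0,1,2}
  val[4] = {2}

9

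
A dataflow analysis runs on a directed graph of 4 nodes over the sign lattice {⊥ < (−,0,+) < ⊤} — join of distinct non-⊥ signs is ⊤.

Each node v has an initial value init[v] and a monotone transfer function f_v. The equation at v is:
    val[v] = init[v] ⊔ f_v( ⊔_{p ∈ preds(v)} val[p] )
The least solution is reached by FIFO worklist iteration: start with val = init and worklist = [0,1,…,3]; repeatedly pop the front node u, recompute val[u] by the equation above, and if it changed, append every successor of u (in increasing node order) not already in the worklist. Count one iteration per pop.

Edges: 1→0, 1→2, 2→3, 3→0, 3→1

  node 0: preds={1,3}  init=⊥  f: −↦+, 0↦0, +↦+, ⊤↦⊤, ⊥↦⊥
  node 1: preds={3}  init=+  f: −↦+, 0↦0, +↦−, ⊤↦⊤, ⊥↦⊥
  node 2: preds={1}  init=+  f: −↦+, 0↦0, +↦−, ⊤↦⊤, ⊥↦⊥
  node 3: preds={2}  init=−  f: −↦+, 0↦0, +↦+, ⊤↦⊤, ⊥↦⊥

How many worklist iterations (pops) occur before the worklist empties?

8

Worklist (8 pops):
  #1 pop 0: in=⊤ → ⊤ (was ⊥); enqueue []
  #2 pop 1: in=− → + (no change)
  #3 pop 2: in=+ → ⊤ (was +); enqueue []
  #4 pop 3: in=⊤ → ⊤ (was −); enqueue [0,1]
  #5 pop 0: in=⊤ → ⊤ (no change)
  #6 pop 1: in=⊤ → ⊤ (was +); enqueue [0,2]
  #7 pop 0: in=⊤ → ⊤ (no change)
  #8 pop 2: in=⊤ → ⊤ (no change)

Fixpoint:
  val[0] = ⊤
  val[1] = ⊤
  val[2] = ⊤
  val[3] = ⊤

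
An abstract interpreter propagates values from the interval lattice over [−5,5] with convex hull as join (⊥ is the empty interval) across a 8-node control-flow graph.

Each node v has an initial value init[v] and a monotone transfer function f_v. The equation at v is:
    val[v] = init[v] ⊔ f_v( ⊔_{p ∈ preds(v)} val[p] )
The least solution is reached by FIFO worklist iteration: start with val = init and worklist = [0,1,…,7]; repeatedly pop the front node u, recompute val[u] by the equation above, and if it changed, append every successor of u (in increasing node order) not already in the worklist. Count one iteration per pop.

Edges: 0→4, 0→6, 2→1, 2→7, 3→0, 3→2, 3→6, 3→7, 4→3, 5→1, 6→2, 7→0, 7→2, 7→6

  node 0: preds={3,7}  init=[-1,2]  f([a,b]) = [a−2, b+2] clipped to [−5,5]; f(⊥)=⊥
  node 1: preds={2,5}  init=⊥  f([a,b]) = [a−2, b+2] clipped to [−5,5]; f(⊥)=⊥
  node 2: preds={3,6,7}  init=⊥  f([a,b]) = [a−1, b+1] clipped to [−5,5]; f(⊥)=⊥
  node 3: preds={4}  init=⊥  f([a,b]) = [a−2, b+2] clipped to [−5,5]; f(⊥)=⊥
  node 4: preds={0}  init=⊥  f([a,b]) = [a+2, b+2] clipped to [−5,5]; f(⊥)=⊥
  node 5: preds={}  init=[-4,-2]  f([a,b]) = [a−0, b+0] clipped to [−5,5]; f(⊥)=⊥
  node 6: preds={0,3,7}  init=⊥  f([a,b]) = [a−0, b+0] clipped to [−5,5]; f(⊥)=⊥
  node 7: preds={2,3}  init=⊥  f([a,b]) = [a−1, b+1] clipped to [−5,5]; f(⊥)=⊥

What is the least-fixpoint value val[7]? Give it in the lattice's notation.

[-5,5]

Iteration log — 31 steps:
  step 1. node 0  ⊔preds=⊥  new=[-1,2]  stable
  step 2. node 1  ⊔preds=[-4,-2]  new=[-5,0]  old=⊥  +wl: 
  step 3. node 2  ⊔preds=⊥  new=⊥  stable
  step 4. node 3  ⊔preds=⊥  new=⊥  stable
  step 5. node 4  ⊔preds=[-1,2]  new=[1,4]  old=⊥  +wl: 3
  step 6. node 5  ⊔preds=⊥  new=[-4,-2]  stable
  step 7. node 6  ⊔preds=[-1,2]  new=[-1,2]  old=⊥  +wl: 2
  step 8. node 7  ⊔preds=⊥  new=⊥  stable
  step 9. node 3  ⊔preds=[1,4]  new=[-1,5]  old=⊥  +wl: 0,6,7
  step 10. node 2  ⊔preds=[-1,5]  new=[-2,5]  old=⊥  +wl: 1
  step 11. node 0  ⊔preds=[-1,5]  new=[-3,5]  old=[-1,2]  +wl: 4
  step 12. node 6  ⊔preds=[-3,5]  new=[-3,5]  old=[-1,2]  +wl: 2
  step 13. node 7  ⊔preds=[-2,5]  new=[-3,5]  old=⊥  +wl: 0,6
  step 14. node 1  ⊔preds=[-4,5]  new=[-5,5]  old=[-5,0]  +wl: 
  step 15. node 4  ⊔preds=[-3,5]  new=[-1,5]  old=[1,4]  +wl: 3
  step 16. node 2  ⊔preds=[-3,5]  new=[-4,5]  old=[-2,5]  +wl: 1,7
  step 17. node 0  ⊔preds=[-3,5]  new=[-5,5]  old=[-3,5]  +wl: 4
  step 18. node 6  ⊔preds=[-5,5]  new=[-5,5]  old=[-3,5]  +wl: 2
  step 19. node 3  ⊔preds=[-1,5]  new=[-3,5]  old=[-1,5]  +wl: 0,6
  step 20. node 1  ⊔preds=[-4,5]  new=[-5,5]  stable
  step 21. node 7  ⊔preds=[-4,5]  new=[-5,5]  old=[-3,5]  +wl: 
  step 22. node 4  ⊔preds=[-5,5]  new=[-3,5]  old=[-1,5]  +wl: 3
  step 23. node 2  ⊔preds=[-5,5]  new=[-5,5]  old=[-4,5]  +wl: 1,7
  step 24. node 0  ⊔preds=[-5,5]  new=[-5,5]  stable
  step 25. node 6  ⊔preds=[-5,5]  new=[-5,5]  stable
  step 26. node 3  ⊔preds=[-3,5]  new=[-5,5]  old=[-3,5]  +wl: 0,2,6
  step 27. node 1  ⊔preds=[-5,5]  new=[-5,5]  stable
  step 28. node 7  ⊔preds=[-5,5]  new=[-5,5]  stable
  step 29. node 0  ⊔preds=[-5,5]  new=[-5,5]  stable
  step 30. node 2  ⊔preds=[-5,5]  new=[-5,5]  stable
  step 31. node 6  ⊔preds=[-5,5]  new=[-5,5]  stable

Least fixpoint reached:
  node 0: [-5,5]
  node 1: [-5,5]
  node 2: [-5,5]
  node 3: [-5,5]
  node 4: [-3,5]
  node 5: [-4,-2]
  node 6: [-5,5]
  node 7: [-5,5]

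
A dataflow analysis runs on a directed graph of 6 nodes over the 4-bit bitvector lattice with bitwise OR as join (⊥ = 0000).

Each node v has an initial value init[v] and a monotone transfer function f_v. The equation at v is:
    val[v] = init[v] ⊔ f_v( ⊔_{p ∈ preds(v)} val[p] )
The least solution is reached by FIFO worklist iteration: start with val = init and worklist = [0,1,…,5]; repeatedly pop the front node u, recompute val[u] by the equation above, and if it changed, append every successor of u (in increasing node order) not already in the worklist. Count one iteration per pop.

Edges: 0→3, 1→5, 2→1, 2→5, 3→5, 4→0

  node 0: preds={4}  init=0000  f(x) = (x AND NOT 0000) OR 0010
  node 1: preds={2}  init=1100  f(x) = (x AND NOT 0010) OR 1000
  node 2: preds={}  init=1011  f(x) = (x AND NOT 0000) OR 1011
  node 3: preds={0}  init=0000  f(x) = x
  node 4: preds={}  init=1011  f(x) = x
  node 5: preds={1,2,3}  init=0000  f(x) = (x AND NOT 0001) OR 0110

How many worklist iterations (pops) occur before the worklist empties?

6

Iteration log — 6 steps:
  step 1. node 0  ⊔preds=1011  new=1011  old=0000  +wl: 
  step 2. node 1  ⊔preds=1011  new=1101  old=1100  +wl: 
  step 3. node 2  ⊔preds=0000  new=1011  stable
  step 4. node 3  ⊔preds=1011  new=1011  old=0000  +wl: 
  step 5. node 4  ⊔preds=0000  new=1011  stable
  step 6. node 5  ⊔preds=1111  new=1110  old=0000  +wl: 

Least fixpoint reached:
  node 0: 1011
  node 1: 1101
  node 2: 1011
  node 3: 1011
  node 4: 1011
  node 5: 1110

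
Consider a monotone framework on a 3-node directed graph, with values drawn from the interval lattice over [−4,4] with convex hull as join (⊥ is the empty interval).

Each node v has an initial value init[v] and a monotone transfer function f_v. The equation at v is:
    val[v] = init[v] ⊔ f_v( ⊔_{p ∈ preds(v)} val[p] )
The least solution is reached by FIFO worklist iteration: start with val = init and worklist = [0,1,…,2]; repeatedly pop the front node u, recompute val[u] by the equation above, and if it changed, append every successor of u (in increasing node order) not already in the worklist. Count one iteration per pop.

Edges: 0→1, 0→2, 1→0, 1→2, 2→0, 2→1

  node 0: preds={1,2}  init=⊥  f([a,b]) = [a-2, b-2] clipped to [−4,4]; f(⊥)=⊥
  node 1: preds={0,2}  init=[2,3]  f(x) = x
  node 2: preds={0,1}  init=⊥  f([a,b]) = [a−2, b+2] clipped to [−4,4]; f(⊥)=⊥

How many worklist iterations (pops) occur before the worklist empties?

8

Trace (8 dequeues):
  [1] u=0 | in [2,3] | out [0,1] | prev ⊥ | push {}
  [2] u=1 | in [0,1] | out [0,3] | prev [2,3] | push {0}
  [3] u=2 | in [0,3] | out [-2,4] | prev ⊥ | push {1}
  [4] u=0 | in [-2,4] | out [-4,2] | prev [0,1] | push {2}
  [5] u=1 | in [-4,4] | out [-4,4] | prev [0,3] | push {0}
  [6] u=2 | in [-4,4] | out [-4,4] | prev [-2,4] | push {1}
  [7] u=0 | in [-4,4] | out [-4,2] | ==
  [8] u=1 | in [-4,4] | out [-4,4] | ==

Converged values:
  [0] [-4,2]
  [1] [-4,4]
  [2] [-4,4]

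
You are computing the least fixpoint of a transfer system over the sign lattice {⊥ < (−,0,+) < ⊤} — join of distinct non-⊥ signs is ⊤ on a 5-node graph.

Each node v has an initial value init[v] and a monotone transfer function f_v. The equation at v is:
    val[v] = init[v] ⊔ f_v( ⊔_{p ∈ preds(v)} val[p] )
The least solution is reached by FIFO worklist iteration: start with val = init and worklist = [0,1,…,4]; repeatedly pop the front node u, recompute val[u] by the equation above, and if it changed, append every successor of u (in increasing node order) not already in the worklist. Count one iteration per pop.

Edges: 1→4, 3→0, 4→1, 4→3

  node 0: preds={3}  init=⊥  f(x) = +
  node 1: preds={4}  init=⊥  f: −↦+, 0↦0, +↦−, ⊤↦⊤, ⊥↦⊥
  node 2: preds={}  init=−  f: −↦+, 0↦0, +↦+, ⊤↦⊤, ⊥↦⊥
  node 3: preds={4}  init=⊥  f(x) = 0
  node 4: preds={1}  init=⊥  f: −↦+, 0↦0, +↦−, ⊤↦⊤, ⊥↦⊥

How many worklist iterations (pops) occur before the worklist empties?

6

Iteration log — 6 steps:
  step 1. node 0  ⊔preds=⊥  new=+  old=⊥  +wl: 
  step 2. node 1  ⊔preds=⊥  new=⊥  stable
  step 3. node 2  ⊔preds=⊥  new=−  stable
  step 4. node 3  ⊔preds=⊥  new=0  old=⊥  +wl: 0
  step 5. node 4  ⊔preds=⊥  new=⊥  stable
  step 6. node 0  ⊔preds=0  new=+  stable

Least fixpoint reached:
  node 0: +
  node 1: ⊥
  node 2: −
  node 3: 0
  node 4: ⊥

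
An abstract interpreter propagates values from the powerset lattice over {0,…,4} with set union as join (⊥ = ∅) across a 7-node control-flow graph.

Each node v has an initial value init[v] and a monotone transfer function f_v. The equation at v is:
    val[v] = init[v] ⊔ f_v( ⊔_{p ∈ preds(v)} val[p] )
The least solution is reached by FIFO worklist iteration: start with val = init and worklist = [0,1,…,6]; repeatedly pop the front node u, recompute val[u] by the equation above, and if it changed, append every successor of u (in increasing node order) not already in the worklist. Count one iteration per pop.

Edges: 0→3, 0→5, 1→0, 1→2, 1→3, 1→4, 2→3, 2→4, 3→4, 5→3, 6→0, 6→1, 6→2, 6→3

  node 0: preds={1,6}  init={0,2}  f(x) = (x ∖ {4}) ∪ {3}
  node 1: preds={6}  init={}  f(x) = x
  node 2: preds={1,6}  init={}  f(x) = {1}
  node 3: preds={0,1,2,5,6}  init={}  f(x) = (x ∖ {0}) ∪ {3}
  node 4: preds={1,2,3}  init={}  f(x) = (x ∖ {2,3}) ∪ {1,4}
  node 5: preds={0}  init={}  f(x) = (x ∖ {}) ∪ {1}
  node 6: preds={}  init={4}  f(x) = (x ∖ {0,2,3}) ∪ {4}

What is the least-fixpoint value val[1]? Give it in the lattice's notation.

{4}

Trace (9 dequeues):
  [1] u=0 | in {4} | out {0,2,3} | prev {0,2} | push {}
  [2] u=1 | in {4} | out {4} | prev {} | push {0}
  [3] u=2 | in {4} | out {1} | prev {} | push {}
  [4] u=3 | in {0,1,2,3,4} | out {1,2,3,4} | prev {} | push {}
  [5] u=4 | in {1,2,3,4} | out {1,4} | prev {} | push {}
  [6] u=5 | in {0,2,3} | out {0,1,2,3} | prev {} | push {3}
  [7] u=6 | in {} | out {4} | ==
  [8] u=0 | in {4} | out {0,2,3} | ==
  [9] u=3 | in {0,1,2,3,4} | out {1,2,3,4} | ==

Converged values:
  [0] {0,2,3}
  [1] {4}
  [2] {1}
  [3] {1,2,3,4}
  [4] {1,4}
  [5] {0,1,2,3}
  [6] {4}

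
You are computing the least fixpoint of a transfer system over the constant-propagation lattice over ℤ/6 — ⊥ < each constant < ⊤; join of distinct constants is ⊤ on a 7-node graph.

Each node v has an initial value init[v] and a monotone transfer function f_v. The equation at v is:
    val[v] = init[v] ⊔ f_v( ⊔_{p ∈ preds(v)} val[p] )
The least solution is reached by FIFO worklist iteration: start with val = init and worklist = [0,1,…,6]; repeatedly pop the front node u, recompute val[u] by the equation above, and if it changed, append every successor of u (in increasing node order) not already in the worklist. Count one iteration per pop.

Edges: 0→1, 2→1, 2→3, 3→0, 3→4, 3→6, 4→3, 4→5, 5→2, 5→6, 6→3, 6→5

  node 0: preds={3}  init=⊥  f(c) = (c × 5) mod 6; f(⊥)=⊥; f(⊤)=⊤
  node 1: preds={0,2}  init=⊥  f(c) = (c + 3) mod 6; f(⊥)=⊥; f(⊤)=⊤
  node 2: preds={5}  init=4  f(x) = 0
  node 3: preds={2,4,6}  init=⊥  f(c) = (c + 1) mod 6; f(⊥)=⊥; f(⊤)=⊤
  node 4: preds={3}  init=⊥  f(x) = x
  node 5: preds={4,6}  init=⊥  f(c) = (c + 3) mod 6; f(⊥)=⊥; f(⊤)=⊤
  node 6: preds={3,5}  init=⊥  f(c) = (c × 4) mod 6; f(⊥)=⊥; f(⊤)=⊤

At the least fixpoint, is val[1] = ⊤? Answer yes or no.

Iteration log — 13 steps:
  step 1. node 0  ⊔preds=⊥  new=⊥  stable
  step 2. node 1  ⊔preds=4  new=1  old=⊥  +wl: 
  step 3. node 2  ⊔preds=⊥  new=⊤  old=4  +wl: 1
  step 4. node 3  ⊔preds=⊤  new=⊤  old=⊥  +wl: 0
  step 5. node 4  ⊔preds=⊤  new=⊤  old=⊥  +wl: 3
  step 6. node 5  ⊔preds=⊤  new=⊤  old=⊥  +wl: 2
  step 7. node 6  ⊔preds=⊤  new=⊤  old=⊥  +wl: 5
  step 8. node 1  ⊔preds=⊤  new=⊤  old=1  +wl: 
  step 9. node 0  ⊔preds=⊤  new=⊤  old=⊥  +wl: 1
  step 10. node 3  ⊔preds=⊤  new=⊤  stable
  step 11. node 2  ⊔preds=⊤  new=⊤  stable
  step 12. node 5  ⊔preds=⊤  new=⊤  stable
  step 13. node 1  ⊔preds=⊤  new=⊤  stable

Least fixpoint reached:
  node 0: ⊤
  node 1: ⊤
  node 2: ⊤
  node 3: ⊤
  node 4: ⊤
  node 5: ⊤
  node 6: ⊤

yes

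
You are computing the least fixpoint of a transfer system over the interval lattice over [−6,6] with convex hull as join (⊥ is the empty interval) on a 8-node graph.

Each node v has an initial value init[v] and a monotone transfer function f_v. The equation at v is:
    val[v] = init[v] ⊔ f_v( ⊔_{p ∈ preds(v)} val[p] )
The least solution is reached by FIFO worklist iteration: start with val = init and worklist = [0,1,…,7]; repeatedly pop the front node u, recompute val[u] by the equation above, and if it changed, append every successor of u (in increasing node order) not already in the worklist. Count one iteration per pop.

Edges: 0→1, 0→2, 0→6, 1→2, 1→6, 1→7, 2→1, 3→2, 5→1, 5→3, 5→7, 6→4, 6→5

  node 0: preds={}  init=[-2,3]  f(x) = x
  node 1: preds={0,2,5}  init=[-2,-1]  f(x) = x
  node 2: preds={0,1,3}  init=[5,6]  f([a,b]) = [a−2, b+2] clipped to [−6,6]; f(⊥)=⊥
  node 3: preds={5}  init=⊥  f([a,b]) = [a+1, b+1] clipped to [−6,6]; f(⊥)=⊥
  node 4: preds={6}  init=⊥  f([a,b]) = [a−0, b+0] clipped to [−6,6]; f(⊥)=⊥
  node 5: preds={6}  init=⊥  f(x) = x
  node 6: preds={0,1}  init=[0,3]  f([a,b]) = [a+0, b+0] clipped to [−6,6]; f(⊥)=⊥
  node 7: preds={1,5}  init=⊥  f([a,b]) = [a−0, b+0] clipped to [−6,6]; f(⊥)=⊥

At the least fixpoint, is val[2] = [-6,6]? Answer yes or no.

yes

Worklist (31 pops):
  #1 pop 0: in=⊥ → [-2,3] (no change)
  #2 pop 1: in=[-2,6] → [-2,6] (was [-2,-1]); enqueue []
  #3 pop 2: in=[-2,6] → [-4,6] (was [5,6]); enqueue [1]
  #4 pop 3: in=⊥ → ⊥ (no change)
  #5 pop 4: in=[0,3] → [0,3] (was ⊥); enqueue []
  #6 pop 5: in=[0,3] → [0,3] (was ⊥); enqueue [3]
  #7 pop 6: in=[-2,6] → [-2,6] (was [0,3]); enqueue [4,5]
  #8 pop 7: in=[-2,6] → [-2,6] (was ⊥); enqueue []
  #9 pop 1: in=[-4,6] → [-4,6] (was [-2,6]); enqueue [2,6,7]
  #10 pop 3: in=[0,3] → [1,4] (was ⊥); enqueue []
  #11 pop 4: in=[-2,6] → [-2,6] (was [0,3]); enqueue []
  #12 pop 5: in=[-2,6] → [-2,6] (was [0,3]); enqueue [1,3]
  #13 pop 2: in=[-4,6] → [-6,6] (was [-4,6]); enqueue []
  #14 pop 6: in=[-4,6] → [-4,6] (was [-2,6]); enqueue [4,5]
  #15 pop 7: in=[-4,6] → [-4,6] (was [-2,6]); enqueue []
  #16 pop 1: in=[-6,6] → [-6,6] (was [-4,6]); enqueue [2,6,7]
  #17 pop 3: in=[-2,6] → [-1,6] (was [1,4]); enqueue []
  #18 pop 4: in=[-4,6] → [-4,6] (was [-2,6]); enqueue []
  #19 pop 5: in=[-4,6] → [-4,6] (was [-2,6]); enqueue [1,3]
  #20 pop 2: in=[-6,6] → [-6,6] (no change)
  #21 pop 6: in=[-6,6] → [-6,6] (was [-4,6]); enqueue [4,5]
  #22 pop 7: in=[-6,6] → [-6,6] (was [-4,6]); enqueue []
  #23 pop 1: in=[-6,6] → [-6,6] (no change)
  #24 pop 3: in=[-4,6] → [-3,6] (was [-1,6]); enqueue [2]
  #25 pop 4: in=[-6,6] → [-6,6] (was [-4,6]); enqueue []
  #26 pop 5: in=[-6,6] → [-6,6] (was [-4,6]); enqueue [1,3,7]
  #27 pop 2: in=[-6,6] → [-6,6] (no change)
  #28 pop 1: in=[-6,6] → [-6,6] (no change)
  #29 pop 3: in=[-6,6] → [-5,6] (was [-3,6]); enqueue [2]
  #30 pop 7: in=[-6,6] → [-6,6] (no change)
  #31 pop 2: in=[-6,6] → [-6,6] (no change)

Fixpoint:
  val[0] = [-2,3]
  val[1] = [-6,6]
  val[2] = [-6,6]
  val[3] = [-5,6]
  val[4] = [-6,6]
  val[5] = [-6,6]
  val[6] = [-6,6]
  val[7] = [-6,6]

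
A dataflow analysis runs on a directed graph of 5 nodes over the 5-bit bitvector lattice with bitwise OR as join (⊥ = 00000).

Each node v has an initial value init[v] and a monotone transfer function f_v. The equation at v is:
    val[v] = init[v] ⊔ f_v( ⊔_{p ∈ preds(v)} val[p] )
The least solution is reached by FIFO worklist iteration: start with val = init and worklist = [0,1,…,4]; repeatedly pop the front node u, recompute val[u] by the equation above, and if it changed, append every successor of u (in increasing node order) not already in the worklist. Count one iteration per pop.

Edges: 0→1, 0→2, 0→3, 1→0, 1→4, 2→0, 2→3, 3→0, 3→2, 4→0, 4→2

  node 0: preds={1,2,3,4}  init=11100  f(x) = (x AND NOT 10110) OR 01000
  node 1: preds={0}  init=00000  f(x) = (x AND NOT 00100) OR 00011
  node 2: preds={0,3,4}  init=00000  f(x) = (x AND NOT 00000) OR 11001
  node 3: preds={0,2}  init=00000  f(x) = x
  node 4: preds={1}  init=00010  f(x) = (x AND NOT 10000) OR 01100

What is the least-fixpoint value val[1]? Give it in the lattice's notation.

11011

Iteration log — 9 steps:
  step 1. node 0  ⊔preds=00010  new=11100  stable
  step 2. node 1  ⊔preds=11100  new=11011  old=00000  +wl: 0
  step 3. node 2  ⊔preds=11110  new=11111  old=00000  +wl: 
  step 4. node 3  ⊔preds=11111  new=11111  old=00000  +wl: 2
  step 5. node 4  ⊔preds=11011  new=01111  old=00010  +wl: 
  step 6. node 0  ⊔preds=11111  new=11101  old=11100  +wl: 1,3
  step 7. node 2  ⊔preds=11111  new=11111  stable
  step 8. node 1  ⊔preds=11101  new=11011  stable
  step 9. node 3  ⊔preds=11111  new=11111  stable

Least fixpoint reached:
  node 0: 11101
  node 1: 11011
  node 2: 11111
  node 3: 11111
  node 4: 01111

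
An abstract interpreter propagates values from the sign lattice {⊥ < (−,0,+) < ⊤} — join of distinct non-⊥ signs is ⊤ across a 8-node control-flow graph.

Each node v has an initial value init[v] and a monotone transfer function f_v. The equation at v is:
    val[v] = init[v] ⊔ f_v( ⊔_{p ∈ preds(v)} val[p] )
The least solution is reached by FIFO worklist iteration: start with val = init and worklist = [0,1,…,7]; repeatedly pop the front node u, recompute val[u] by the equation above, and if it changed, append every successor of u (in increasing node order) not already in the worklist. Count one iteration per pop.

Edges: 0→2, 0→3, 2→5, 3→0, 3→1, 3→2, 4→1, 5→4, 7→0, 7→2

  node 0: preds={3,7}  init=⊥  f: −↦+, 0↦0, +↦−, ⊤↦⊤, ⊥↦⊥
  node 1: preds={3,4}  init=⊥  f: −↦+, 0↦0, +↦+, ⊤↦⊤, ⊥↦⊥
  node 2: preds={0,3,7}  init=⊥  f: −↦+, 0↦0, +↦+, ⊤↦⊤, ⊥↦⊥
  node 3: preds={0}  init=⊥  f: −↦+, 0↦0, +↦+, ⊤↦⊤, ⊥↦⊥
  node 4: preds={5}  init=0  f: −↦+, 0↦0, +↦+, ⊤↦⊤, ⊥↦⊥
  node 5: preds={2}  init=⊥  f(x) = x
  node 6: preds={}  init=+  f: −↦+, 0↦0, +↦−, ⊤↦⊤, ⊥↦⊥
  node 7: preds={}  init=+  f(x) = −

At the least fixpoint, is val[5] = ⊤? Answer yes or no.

Worklist (16 pops):
  #1 pop 0: in=+ → − (was ⊥); enqueue []
  #2 pop 1: in=0 → 0 (was ⊥); enqueue []
  #3 pop 2: in=⊤ → ⊤ (was ⊥); enqueue []
  #4 pop 3: in=− → + (was ⊥); enqueue [0,1,2]
  #5 pop 4: in=⊥ → 0 (no change)
  #6 pop 5: in=⊤ → ⊤ (was ⊥); enqueue [4]
  #7 pop 6: in=⊥ → + (no change)
  #8 pop 7: in=⊥ → ⊤ (was +); enqueue []
  #9 pop 0: in=⊤ → ⊤ (was −); enqueue [3]
  #10 pop 1: in=⊤ → ⊤ (was 0); enqueue []
  #11 pop 2: in=⊤ → ⊤ (no change)
  #12 pop 4: in=⊤ → ⊤ (was 0); enqueue [1]
  #13 pop 3: in=⊤ → ⊤ (was +); enqueue [0,2]
  #14 pop 1: in=⊤ → ⊤ (no change)
  #15 pop 0: in=⊤ → ⊤ (no change)
  #16 pop 2: in=⊤ → ⊤ (no change)

Fixpoint:
  val[0] = ⊤
  val[1] = ⊤
  val[2] = ⊤
  val[3] = ⊤
  val[4] = ⊤
  val[5] = ⊤
  val[6] = +
  val[7] = ⊤

yes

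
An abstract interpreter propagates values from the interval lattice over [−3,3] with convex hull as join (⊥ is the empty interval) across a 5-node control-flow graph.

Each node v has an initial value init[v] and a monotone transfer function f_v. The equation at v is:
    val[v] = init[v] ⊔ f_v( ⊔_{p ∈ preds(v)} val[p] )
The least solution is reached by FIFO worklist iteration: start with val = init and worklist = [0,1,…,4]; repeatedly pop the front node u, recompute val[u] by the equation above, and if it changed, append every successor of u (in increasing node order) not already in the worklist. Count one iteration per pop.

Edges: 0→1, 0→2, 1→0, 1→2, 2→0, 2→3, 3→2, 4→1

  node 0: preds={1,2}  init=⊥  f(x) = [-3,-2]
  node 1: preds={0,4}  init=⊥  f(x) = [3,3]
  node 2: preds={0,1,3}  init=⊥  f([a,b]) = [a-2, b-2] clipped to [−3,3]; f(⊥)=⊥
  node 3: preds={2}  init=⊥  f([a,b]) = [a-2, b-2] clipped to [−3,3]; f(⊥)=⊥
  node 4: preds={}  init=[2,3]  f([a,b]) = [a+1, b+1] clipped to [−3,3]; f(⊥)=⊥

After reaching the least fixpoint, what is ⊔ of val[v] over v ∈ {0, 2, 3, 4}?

[-3,3]

Worklist (7 pops):
  #1 pop 0: in=⊥ → [-3,-2] (was ⊥); enqueue []
  #2 pop 1: in=[-3,3] → [3,3] (was ⊥); enqueue [0]
  #3 pop 2: in=[-3,3] → [-3,1] (was ⊥); enqueue []
  #4 pop 3: in=[-3,1] → [-3,-1] (was ⊥); enqueue [2]
  #5 pop 4: in=⊥ → [2,3] (no change)
  #6 pop 0: in=[-3,3] → [-3,-2] (no change)
  #7 pop 2: in=[-3,3] → [-3,1] (no change)

Fixpoint:
  val[0] = [-3,-2]
  val[1] = [3,3]
  val[2] = [-3,1]
  val[3] = [-3,-1]
  val[4] = [2,3]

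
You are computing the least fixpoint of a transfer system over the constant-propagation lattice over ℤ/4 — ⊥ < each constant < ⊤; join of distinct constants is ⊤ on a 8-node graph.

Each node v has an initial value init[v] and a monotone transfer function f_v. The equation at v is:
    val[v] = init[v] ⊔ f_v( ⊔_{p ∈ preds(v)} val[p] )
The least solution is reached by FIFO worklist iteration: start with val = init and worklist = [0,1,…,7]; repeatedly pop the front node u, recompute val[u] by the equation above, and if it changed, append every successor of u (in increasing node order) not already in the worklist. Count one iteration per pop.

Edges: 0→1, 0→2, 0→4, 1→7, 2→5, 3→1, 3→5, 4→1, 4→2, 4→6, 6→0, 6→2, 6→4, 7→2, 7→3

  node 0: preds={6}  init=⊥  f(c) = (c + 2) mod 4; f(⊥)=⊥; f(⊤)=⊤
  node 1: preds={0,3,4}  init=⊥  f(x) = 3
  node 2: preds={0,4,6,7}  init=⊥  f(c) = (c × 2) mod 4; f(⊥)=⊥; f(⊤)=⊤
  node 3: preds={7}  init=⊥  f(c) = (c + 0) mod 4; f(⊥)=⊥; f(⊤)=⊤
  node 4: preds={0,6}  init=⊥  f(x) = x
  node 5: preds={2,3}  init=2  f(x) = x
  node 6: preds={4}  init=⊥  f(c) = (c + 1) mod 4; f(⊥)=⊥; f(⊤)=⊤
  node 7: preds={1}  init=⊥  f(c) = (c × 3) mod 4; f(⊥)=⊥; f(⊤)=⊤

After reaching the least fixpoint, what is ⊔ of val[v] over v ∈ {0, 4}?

Trace (12 dequeues):
  [1] u=0 | in ⊥ | out ⊥ | ==
  [2] u=1 | in ⊥ | out 3 | prev ⊥ | push {}
  [3] u=2 | in ⊥ | out ⊥ | ==
  [4] u=3 | in ⊥ | out ⊥ | ==
  [5] u=4 | in ⊥ | out ⊥ | ==
  [6] u=5 | in ⊥ | out 2 | ==
  [7] u=6 | in ⊥ | out ⊥ | ==
  [8] u=7 | in 3 | out 1 | prev ⊥ | push {2,3}
  [9] u=2 | in 1 | out 2 | prev ⊥ | push {5}
  [10] u=3 | in 1 | out 1 | prev ⊥ | push {1}
  [11] u=5 | in ⊤ | out ⊤ | prev 2 | push {}
  [12] u=1 | in 1 | out 3 | ==

Converged values:
  [0] ⊥
  [1] 3
  [2] 2
  [3] 1
  [4] ⊥
  [5] ⊤
  [6] ⊥
  [7] 1

⊥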